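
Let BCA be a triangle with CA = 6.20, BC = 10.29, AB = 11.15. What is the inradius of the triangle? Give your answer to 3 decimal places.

Semiperimeter s = (6.2 + 11.15 + 10.29)/2 = 13.82.
Heron's formula: area = √(13.82·7.62·2.67·3.53) ≈ 31.505.
Inradius = area/s = 31.505/13.82 ≈ 2.2796.

2.280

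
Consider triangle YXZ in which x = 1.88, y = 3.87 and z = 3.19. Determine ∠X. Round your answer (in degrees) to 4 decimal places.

By the law of cosines, cos X = (z² + y² − x²) / (2·z·y) ≈ 0.87558, so ∠X ≈ 28.89°.

28.8863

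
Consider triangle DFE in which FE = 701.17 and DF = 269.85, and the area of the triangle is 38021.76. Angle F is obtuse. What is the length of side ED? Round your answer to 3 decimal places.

954.449

From area = ½·DF·FE·sin F, we get sin F = 2·area/(DF·FE) ≈ 0.40190.
Taking the obtuse solution, ∠F ≈ 156.30°.
Law of cosines then gives ED ≈ 954.45.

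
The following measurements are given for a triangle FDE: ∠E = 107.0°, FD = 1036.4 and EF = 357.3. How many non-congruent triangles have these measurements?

EF·sin E = 357.3·sin(107.0°) ≈ 341.7.
Since ∠E is not acute, a triangle exists only if FD > EF; here FD > EF, so there is exactly one triangle.

1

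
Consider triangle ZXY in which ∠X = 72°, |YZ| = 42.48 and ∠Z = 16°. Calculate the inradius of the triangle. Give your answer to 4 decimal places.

The third angle is ∠Y = 180° − ∠Z − ∠X = 92.00°.
Law of sines: |XY| = |YZ|·sin Z/sin X ≈ 12.312.
Law of sines: |ZX| = |YZ|·sin Y/sin X ≈ 44.639.
Area = ½·|YZ|·|XY|·sin Y ≈ 261.34.
Semiperimeter s = (12.312+42.48+44.639)/2 = 49.715.
Inradius = area/s = 261.34/49.715 ≈ 5.2567.

r ≈ 5.2567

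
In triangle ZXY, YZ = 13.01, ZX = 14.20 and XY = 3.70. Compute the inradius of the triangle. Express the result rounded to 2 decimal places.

r ≈ 1.53

Semiperimeter s = (3.7 + 13.01 + 14.2)/2 = 15.455.
Heron's formula: area = √(15.455·11.755·2.445·1.255) ≈ 23.611.
Inradius = area/s = 23.611/15.455 ≈ 1.5277.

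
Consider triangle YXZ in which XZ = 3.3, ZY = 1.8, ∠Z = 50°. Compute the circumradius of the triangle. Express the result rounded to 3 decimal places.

R ≈ 1.663

By the law of cosines, YX² = XZ² + ZY² − 2·XZ·ZY·cos Z = 6.4937, so YX ≈ 2.5483.
Area = ½·XZ·ZY·sin Z ≈ 2.2752.
Circumradius = YX/(2 sin Z) ≈ 1.6633.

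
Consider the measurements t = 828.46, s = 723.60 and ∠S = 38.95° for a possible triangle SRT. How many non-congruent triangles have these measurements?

t·sin S = 828.46·sin(38.95°) ≈ 520.8.
Since t sin S < s < t (520.8 < 723.60 < 828.46), two triangles exist.

2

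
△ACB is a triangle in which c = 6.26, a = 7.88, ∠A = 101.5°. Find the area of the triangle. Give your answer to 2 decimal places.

Law of sines: sin C = c·sin A/a ≈ 0.77847.
Since a ≥ c, only the acute value applies: ∠C ≈ 51.12°.
Then ∠B = 180° − ∠A − ∠C ≈ 27.38°.
Law of sines gives b = a·sin B/sin A ≈ 3.6981.
Area = ½·a·c·sin B ≈ 11.343.

11.34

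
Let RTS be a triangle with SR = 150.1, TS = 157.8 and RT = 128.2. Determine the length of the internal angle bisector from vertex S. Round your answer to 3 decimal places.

t_S ≈ 139.927

By the law of cosines, cos S = (TS² + SR² − RT²) / (2·TS·SR) ≈ 0.65431, so ∠S ≈ 49.13°.
The bisector from S has length 2·TS·SR·cos(∠S/2)/(TS+SR) ≈ 139.93.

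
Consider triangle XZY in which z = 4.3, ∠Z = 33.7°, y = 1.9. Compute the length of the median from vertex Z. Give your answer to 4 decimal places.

Law of sines: sin Y = y·sin Z/z ≈ 0.24516.
Since z ≥ y, only the acute value applies: ∠Y ≈ 14.19°.
Then ∠X = 180° − ∠Z − ∠Y ≈ 132.11°.
Law of sines gives x = z·sin X/sin Z ≈ 5.7495.
Median from Z: ½√(2·y² + 2·x² − z²) ≈ 3.7028.

m_Z ≈ 3.7028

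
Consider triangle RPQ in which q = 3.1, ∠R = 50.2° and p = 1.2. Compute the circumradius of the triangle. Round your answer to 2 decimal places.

By the law of cosines, r² = p² + q² − 2·p·q·cos R = 6.2876, so r ≈ 2.5075.
Area = ½·p·q·sin R ≈ 1.429.
Circumradius = r/(2 sin R) ≈ 1.6319.

1.63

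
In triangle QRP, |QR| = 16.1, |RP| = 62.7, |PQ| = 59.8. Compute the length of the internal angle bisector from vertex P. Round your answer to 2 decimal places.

60.70

By the law of cosines, cos P = (|RP|² + |PQ|² − |QR|²) / (2·|RP|·|PQ|) ≈ 0.96656, so ∠P ≈ 14.86°.
The bisector from P has length 2·|RP|·|PQ|·cos(∠P/2)/(|RP|+|PQ|) ≈ 60.702.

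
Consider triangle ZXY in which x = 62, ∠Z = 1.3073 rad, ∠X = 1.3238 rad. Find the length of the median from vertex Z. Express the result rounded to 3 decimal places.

m_Z ≈ 38.174

The third angle is ∠Y = π − ∠Z − ∠X = 0.5105 rad.
Law of sines: z = x·sin Z/sin X ≈ 61.734.
Law of sines: y = x·sin Y/sin X ≈ 31.242.
Median from Z: ½√(2·x² + 2·y² − z²) ≈ 38.174.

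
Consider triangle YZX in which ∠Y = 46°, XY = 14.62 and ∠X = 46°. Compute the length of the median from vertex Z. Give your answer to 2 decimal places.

7.57

The third angle is ∠Z = 180° − ∠X − ∠Y = 88.00°.
Law of sines: ZX = XY·sin Y/sin Z ≈ 10.523.
Law of sines: YZ = XY·sin X/sin Z ≈ 10.523.
Median from Z: ½√(2·YZ² + 2·ZX² − XY²) ≈ 7.5697.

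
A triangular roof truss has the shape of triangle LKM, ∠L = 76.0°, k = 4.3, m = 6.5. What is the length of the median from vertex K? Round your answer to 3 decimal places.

By the law of cosines, l² = k² + m² − 2·k·m·cos L = 47.217, so l ≈ 6.8714.
Median from K: ½√(2·m² + 2·l² − k²) ≈ 6.3333.

m_K ≈ 6.333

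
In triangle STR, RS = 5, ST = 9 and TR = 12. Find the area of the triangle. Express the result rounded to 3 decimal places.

Semiperimeter s = (12 + 5 + 9)/2 = 13.
Heron's formula: area = √(13·1·8·4) ≈ 20.396.

area ≈ 20.396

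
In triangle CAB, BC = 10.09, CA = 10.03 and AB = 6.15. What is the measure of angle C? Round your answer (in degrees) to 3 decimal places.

35.595

By the law of cosines, cos C = (BC² + CA² − AB²) / (2·BC·CA) ≈ 0.81315, so ∠C ≈ 35.59°.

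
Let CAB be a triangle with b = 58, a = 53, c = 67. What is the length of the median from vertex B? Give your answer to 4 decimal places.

m_B ≈ 52.9906

Median from B: ½√(2·c² + 2·a² − b²) ≈ 52.991.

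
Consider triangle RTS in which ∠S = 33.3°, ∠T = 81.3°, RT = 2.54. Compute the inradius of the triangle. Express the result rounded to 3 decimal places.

r ≈ 0.933

The third angle is ∠R = 180° − ∠T − ∠S = 65.40°.
Law of sines: TS = RT·sin R/sin S ≈ 4.2065.
Law of sines: SR = RT·sin T/sin S ≈ 4.5732.
Area = ½·RT·TS·sin T ≈ 5.2808.
Semiperimeter s = (4.2065+4.5732+2.54)/2 = 5.6598.
Inradius = area/s = 5.2808/5.6598 ≈ 0.93303.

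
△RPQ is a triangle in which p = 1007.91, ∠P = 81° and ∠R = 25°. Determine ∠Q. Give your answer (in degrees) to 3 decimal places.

∠Q ≈ 74.000°

The third angle is ∠Q = 180° − ∠R − ∠P = 74.00°.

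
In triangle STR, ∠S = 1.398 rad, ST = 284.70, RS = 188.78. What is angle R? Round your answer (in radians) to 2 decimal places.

By the law of cosines, TR² = RS² + ST² − 2·RS·ST·cos S = 98210, so TR ≈ 313.39.
Law of cosines again: cos R = (TR² + RS² − ST²)/(2·TR·RS) ≈ 0.44619, so ∠R ≈ 1.108 rad.

1.11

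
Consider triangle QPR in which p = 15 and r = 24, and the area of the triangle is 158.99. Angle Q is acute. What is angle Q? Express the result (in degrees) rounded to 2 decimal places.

∠Q ≈ 62.04°

From area = ½·p·r·sin Q, we get sin Q = 2·area/(p·r) ≈ 0.88328.
Taking the acute solution, ∠Q ≈ 62.04°.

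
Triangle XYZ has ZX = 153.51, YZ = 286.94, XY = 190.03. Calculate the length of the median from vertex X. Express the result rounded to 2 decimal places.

Median from X: ½√(2·ZX² + 2·XY² − YZ²) ≈ 96.201.

m_X ≈ 96.20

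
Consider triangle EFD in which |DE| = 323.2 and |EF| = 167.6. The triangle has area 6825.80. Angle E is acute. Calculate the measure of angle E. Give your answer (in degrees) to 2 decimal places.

From area = ½·|DE|·|EF|·sin E, we get sin E = 2·area/(|DE|·|EF|) ≈ 0.25202.
Taking the acute solution, ∠E ≈ 14.60°.

∠E ≈ 14.60°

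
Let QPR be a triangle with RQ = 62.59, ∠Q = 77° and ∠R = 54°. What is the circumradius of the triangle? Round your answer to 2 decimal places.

The third angle is ∠P = 180° − ∠R − ∠Q = 49.00°.
Law of sines: PR = RQ·sin Q/sin P ≈ 80.807.
Law of sines: QP = RQ·sin R/sin P ≈ 67.094.
Circumradius = RQ/(2 sin P) ≈ 41.466.

41.47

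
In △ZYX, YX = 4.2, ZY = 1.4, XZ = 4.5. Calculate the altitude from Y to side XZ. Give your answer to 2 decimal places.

1.30

Semiperimeter s = (4.2 + 4.5 + 1.4)/2 = 5.05.
Heron's formula: area = √(5.05·0.85·0.55·3.65) ≈ 2.9355.
The altitude from Y has length 2·area/XZ ≈ 1.3047.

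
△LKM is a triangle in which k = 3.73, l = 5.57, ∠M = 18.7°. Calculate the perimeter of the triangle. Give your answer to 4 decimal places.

11.6620

By the law of cosines, m² = l² + k² − 2·l·k·cos M = 5.5791, so m ≈ 2.362.
Semiperimeter s = (5.57+3.73+2.362)/2 = 5.831.
Perimeter = 5.57 + 3.73 + 2.362 = 11.662.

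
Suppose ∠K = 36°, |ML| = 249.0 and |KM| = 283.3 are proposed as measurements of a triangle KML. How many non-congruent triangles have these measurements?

2

|KM|·sin K = 283.3·sin(36°) ≈ 166.5.
Since |KM| sin K < |ML| < |KM| (166.5 < 249.0 < 283.3), two triangles exist.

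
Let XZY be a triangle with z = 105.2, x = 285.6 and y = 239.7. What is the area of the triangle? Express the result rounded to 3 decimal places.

Semiperimeter s = (285.6 + 105.2 + 239.7)/2 = 315.25.
Heron's formula: area = √(315.25·29.65·210.05·75.55) ≈ 12179.

12179.192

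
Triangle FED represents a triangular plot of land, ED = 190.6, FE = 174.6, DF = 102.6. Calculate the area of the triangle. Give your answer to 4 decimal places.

Semiperimeter s = (190.6 + 102.6 + 174.6)/2 = 233.9.
Heron's formula: area = √(233.9·43.3·131.3·59.3) ≈ 8880.1.

8880.1187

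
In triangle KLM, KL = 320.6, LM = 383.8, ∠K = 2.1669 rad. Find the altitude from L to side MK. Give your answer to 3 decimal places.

Law of sines: sin M = KL·sin K/LM ≈ 0.69126.
Since LM ≥ KL, only the acute value applies: ∠M ≈ 0.7632 rad.
Then ∠L = π − ∠K − ∠M ≈ 0.2115 rad.
Law of sines gives MK = LM·sin L/sin K ≈ 97.344.
Area = ½·LM·KL·sin L ≈ 12913.
The altitude from L has length 2·area/MK ≈ 265.31.

265.306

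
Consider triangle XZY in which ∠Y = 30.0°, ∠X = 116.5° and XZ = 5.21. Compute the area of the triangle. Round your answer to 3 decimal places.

area ≈ 13.408

The third angle is ∠Z = 180° − ∠Y − ∠X = 33.50°.
Law of sines: ZY = XZ·sin X/sin Y ≈ 9.3252.
Law of sines: YX = XZ·sin Z/sin Y ≈ 5.7512.
Area = ½·XZ·ZY·sin Z ≈ 13.408.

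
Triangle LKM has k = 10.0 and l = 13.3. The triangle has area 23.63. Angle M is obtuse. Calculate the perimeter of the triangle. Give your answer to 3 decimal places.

46.224

From area = ½·l·k·sin M, we get sin M = 2·area/(l·k) ≈ 0.35534.
Taking the obtuse solution, ∠M ≈ 159.19°.
Law of cosines then gives m ≈ 22.924.
Perimeter = 13.3 + 10 + 22.924 = 46.224.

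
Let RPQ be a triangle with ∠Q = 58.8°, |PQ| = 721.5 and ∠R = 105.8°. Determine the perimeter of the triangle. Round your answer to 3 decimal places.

The third angle is ∠P = 180° − ∠Q − ∠R = 15.40°.
Law of sines: |QR| = |PQ|·sin P/sin R ≈ 199.12.
Law of sines: |RP| = |PQ|·sin Q/sin R ≈ 641.38.
Semiperimeter s = (721.5+199.12+641.38)/2 = 781.
Perimeter = 721.5 + 199.12 + 641.38 = 1562.

perimeter ≈ 1562.000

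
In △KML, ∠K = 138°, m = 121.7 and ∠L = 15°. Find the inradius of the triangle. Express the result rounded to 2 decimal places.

The third angle is ∠M = 180° − ∠L − ∠K = 27.00°.
Law of sines: k = m·sin K/sin M ≈ 179.37.
Law of sines: l = m·sin L/sin M ≈ 69.381.
Area = ½·m·k·sin L ≈ 2825.
Semiperimeter s = (179.37+121.7+69.381)/2 = 185.23.
Inradius = area/s = 2825/185.23 ≈ 15.251.

15.25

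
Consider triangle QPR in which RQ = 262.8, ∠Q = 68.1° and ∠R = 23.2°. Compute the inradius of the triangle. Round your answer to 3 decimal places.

The third angle is ∠P = 180° − ∠R − ∠Q = 88.70°.
Law of sines: PR = RQ·sin Q/sin P ≈ 243.9.
Law of sines: QP = RQ·sin R/sin P ≈ 103.55.
Area = ½·RQ·PR·sin R ≈ 12625.
Semiperimeter s = (243.9+262.8+103.55)/2 = 305.13.
Inradius = area/s = 12625/305.13 ≈ 41.377.

r ≈ 41.377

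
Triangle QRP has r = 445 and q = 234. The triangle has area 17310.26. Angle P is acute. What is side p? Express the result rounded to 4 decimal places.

From area = ½·q·r·sin P, we get sin P = 2·area/(q·r) ≈ 0.33247.
Taking the acute solution, ∠P ≈ 19.42°.
Law of cosines then gives p ≈ 237.42.

237.4203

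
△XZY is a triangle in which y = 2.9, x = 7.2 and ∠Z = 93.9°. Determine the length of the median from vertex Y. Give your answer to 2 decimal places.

m_Y ≈ 7.44

By the law of cosines, z² = y² + x² − 2·y·x·cos Z = 63.09, so z ≈ 7.9429.
Median from Y: ½√(2·x² + 2·z² − y²) ≈ 7.4406.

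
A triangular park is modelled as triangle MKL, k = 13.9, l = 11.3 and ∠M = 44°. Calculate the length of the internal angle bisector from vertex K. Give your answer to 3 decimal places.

By the law of cosines, m² = k² + l² − 2·k·l·cos M = 94.927, so m ≈ 9.743.
Law of cosines again: cos K = (l² + m² − k²)/(2·l·m) ≈ 0.13355, so ∠K ≈ 82.33°.
The bisector from K has length 2·l·m·cos(∠K/2)/(l+m) ≈ 7.8777.

7.878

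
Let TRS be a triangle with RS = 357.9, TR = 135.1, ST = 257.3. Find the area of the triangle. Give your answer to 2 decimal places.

area ≈ 13530.46

Semiperimeter s = (357.9 + 257.3 + 135.1)/2 = 375.15.
Heron's formula: area = √(375.15·17.25·117.85·240.05) ≈ 13530.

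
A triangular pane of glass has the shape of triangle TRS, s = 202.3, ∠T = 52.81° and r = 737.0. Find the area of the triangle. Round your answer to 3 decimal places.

59387.219

Area = ½·r·s·sin T ≈ 59387.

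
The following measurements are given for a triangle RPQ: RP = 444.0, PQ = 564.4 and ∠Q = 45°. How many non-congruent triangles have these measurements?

PQ·sin Q = 564.4·sin(45°) ≈ 399.1.
Since PQ sin Q < RP < PQ (399.1 < 444.0 < 564.4), two triangles exist.

2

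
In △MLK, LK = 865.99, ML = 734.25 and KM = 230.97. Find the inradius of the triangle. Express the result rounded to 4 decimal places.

Semiperimeter s = (865.99 + 230.97 + 734.25)/2 = 915.61.
Heron's formula: area = √(915.61·49.615·684.63·181.36) ≈ 75103.
Inradius = area/s = 75103/915.61 ≈ 82.025.

r ≈ 82.0251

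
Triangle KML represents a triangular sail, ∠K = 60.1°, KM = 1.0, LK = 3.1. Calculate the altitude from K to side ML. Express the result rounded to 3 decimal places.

0.980

By the law of cosines, ML² = LK² + KM² − 2·LK·KM·cos K = 7.5194, so ML ≈ 2.7421.
Area = ½·LK·KM·sin K ≈ 1.3437.
The altitude from K has length 2·area/ML ≈ 0.98003.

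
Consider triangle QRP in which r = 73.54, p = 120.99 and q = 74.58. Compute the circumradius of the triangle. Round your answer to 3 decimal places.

By the law of cosines, cos Q = (r² + p² − q²) / (2·r·p) ≈ 0.81396, so ∠Q ≈ 35.52°.
Circumradius = q/(2 sin Q) ≈ 64.191.

64.191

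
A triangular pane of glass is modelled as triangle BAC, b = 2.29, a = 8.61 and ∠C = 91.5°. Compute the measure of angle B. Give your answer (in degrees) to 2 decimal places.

By the law of cosines, c² = b² + a² − 2·b·a·cos C = 80.408, so c ≈ 8.9671.
Law of cosines again: cos B = (a² + c² − b²)/(2·a·c) ≈ 0.96686, so ∠B ≈ 14.79°.

∠B ≈ 14.79°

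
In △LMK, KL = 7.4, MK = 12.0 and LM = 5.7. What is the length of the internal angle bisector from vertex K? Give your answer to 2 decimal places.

By the law of cosines, cos K = (MK² + KL² − LM²) / (2·MK·KL) ≈ 0.93620, so ∠K ≈ 20.58°.
The bisector from K has length 2·MK·KL·cos(∠K/2)/(MK+KL) ≈ 9.0075.

9.01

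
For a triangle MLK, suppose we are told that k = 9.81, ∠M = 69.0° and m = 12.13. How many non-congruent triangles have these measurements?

1

k·sin M = 9.81·sin(69.0°) ≈ 9.158.
Since m ≥ k, exactly one triangle exists.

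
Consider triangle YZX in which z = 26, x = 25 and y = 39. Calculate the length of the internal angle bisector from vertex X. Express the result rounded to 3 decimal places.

29.394

By the law of cosines, cos X = (y² + z² − x²) / (2·y·z) ≈ 0.77515, so ∠X ≈ 39.18°.
The bisector from X has length 2·y·z·cos(∠X/2)/(y+z) ≈ 29.394.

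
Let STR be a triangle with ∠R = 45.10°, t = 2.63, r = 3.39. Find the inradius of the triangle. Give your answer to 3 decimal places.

0.816

Law of sines: sin T = t·sin R/r ≈ 0.54954.
Since r ≥ t, only the acute value applies: ∠T ≈ 33.34°.
Then ∠S = 180° − ∠R − ∠T ≈ 101.56°.
Law of sines gives s = r·sin S/sin R ≈ 4.6887.
Area = ½·r·t·sin S ≈ 4.3674.
Semiperimeter p = (4.6887+2.63+3.39)/2 = 5.3543.
Inradius = area/p = 4.3674/5.3543 ≈ 0.81567.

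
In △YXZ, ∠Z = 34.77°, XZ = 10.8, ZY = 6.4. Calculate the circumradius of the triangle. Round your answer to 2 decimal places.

R ≈ 5.82

By the law of cosines, YX² = XZ² + ZY² − 2·XZ·ZY·cos Z = 44.043, so YX ≈ 6.6365.
Area = ½·XZ·ZY·sin Z ≈ 19.709.
Circumradius = YX/(2 sin Z) ≈ 5.8186.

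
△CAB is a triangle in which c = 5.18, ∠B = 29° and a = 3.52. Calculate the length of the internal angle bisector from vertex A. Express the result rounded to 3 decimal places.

By the law of cosines, b² = c² + a² − 2·c·a·cos B = 7.3279, so b ≈ 2.707.
Law of cosines again: cos A = (b² + c² − a²)/(2·b·c) ≈ 0.77626, so ∠A ≈ 39.08°.
The bisector from A has length 2·b·c·cos(∠A/2)/(b+c) ≈ 3.351.

3.351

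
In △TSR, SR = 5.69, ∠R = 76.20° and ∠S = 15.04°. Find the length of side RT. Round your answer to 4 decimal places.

The third angle is ∠T = 180° − ∠S − ∠R = 88.76°.
Law of sines: RT = SR·sin S/sin T ≈ 1.4769.

1.4769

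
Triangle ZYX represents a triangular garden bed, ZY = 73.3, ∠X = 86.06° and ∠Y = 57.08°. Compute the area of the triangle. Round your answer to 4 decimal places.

The third angle is ∠Z = 180° − ∠Y − ∠X = 36.86°.
Law of sines: YX = ZY·sin Z/sin X ≈ 44.074.
Law of sines: XZ = ZY·sin Y/sin X ≈ 61.676.
Area = ½·ZY·YX·sin Y ≈ 1355.9.

area ≈ 1355.9429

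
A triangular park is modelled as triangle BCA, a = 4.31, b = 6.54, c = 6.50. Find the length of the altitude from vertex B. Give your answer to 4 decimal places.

Semiperimeter s = (6.54 + 6.5 + 4.31)/2 = 8.675.
Heron's formula: area = √(8.675·2.135·2.175·4.365) ≈ 13.26.
The altitude from B has length 2·area/b ≈ 4.0552.

h_B ≈ 4.0552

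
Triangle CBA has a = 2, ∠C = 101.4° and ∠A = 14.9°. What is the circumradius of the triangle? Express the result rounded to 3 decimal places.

The third angle is ∠B = 180° − ∠A − ∠C = 63.70°.
Law of sines: c = a·sin C/sin A ≈ 7.6246.
Law of sines: b = a·sin B/sin A ≈ 6.9729.
Circumradius = a/(2 sin A) ≈ 3.889.

3.889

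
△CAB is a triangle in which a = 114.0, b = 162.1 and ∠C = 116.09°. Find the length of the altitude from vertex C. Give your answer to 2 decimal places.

70.43

By the law of cosines, c² = a² + b² − 2·a·b·cos C = 55526, so c ≈ 235.64.
Area = ½·a·b·sin C ≈ 8298.2.
The altitude from C has length 2·area/c ≈ 70.431.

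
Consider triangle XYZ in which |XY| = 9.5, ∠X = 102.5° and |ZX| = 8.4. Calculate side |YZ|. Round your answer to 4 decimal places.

13.9769

By the law of cosines, |YZ|² = |ZX|² + |XY|² − 2·|ZX|·|XY|·cos X = 195.35, so |YZ| ≈ 13.977.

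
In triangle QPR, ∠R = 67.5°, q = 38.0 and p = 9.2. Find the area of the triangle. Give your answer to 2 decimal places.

Area = ½·q·p·sin R ≈ 161.49.

area ≈ 161.49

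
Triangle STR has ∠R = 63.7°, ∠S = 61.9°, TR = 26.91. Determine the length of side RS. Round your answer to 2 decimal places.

The third angle is ∠T = 180° − ∠R − ∠S = 54.40°.
Law of sines: RS = TR·sin T/sin S ≈ 24.804.

24.80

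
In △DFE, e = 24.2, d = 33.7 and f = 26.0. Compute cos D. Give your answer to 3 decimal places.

cos D ≈ 0.100

By the law of cosines, cos D = (f² + e² − d²) / (2·f·e) ≈ 0.10009, so ∠D ≈ 84.26°.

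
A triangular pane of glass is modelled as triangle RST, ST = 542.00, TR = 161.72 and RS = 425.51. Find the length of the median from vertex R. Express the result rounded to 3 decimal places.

m_R ≈ 173.681

Median from R: ½√(2·TR² + 2·RS² − ST²) ≈ 173.68.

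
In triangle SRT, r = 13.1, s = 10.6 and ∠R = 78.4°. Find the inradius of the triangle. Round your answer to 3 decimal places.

Law of sines: sin S = s·sin R/r ≈ 0.79263.
Since r ≥ s, only the acute value applies: ∠S ≈ 52.43°.
Then ∠T = 180° − ∠R − ∠S ≈ 49.17°.
Law of sines gives t = r·sin T/sin R ≈ 10.118.
Area = ½·r·s·sin T ≈ 52.533.
Semiperimeter p = (10.6+13.1+10.118)/2 = 16.909.
Inradius = area/p = 52.533/16.909 ≈ 3.1067.

3.107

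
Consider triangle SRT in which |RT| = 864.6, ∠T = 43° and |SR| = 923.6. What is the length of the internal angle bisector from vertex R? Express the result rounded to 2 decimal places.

Law of sines: sin S = |RT|·sin T/|SR| ≈ 0.63843.
Since |SR| ≥ |RT|, only the acute value applies: ∠S ≈ 39.67°.
Then ∠R = 180° − ∠T − ∠S ≈ 97.33°.
Law of sines gives |TS| = |SR|·sin R/sin T ≈ 1343.2.
The bisector from R has length 2·|SR|·|RT|·cos(∠R/2)/(|SR|+|RT|) ≈ 589.9.

t_R ≈ 589.90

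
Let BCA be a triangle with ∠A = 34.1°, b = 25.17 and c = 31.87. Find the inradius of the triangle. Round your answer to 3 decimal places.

By the law of cosines, a² = b² + c² − 2·b·c·cos A = 320.74, so a ≈ 17.909.
Area = ½·b·c·sin A ≈ 224.86.
Semiperimeter s = (25.17+31.87+17.909)/2 = 37.475.
Inradius = area/s = 224.86/37.475 ≈ 6.0004.

6.000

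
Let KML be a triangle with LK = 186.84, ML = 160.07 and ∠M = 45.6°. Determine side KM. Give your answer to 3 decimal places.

Law of sines: sin K = ML·sin M/LK ≈ 0.61210.
Since LK ≥ ML, only the acute value applies: ∠K ≈ 37.74°.
Then ∠L = 180° − ∠M − ∠K ≈ 96.66°.
Law of sines gives KM = LK·sin L/sin M ≈ 259.74.

259.744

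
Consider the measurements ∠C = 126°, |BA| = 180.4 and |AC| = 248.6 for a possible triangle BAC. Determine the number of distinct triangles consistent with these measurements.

|AC|·sin C = 248.6·sin(126°) ≈ 201.1.
Since ∠C is not acute, a triangle exists only if |BA| > |AC|; here |BA| ≤ |AC|, so there is no triangle.

0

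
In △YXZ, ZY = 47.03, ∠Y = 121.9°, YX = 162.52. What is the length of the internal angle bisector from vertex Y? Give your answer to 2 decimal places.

By the law of cosines, XZ² = ZY² + YX² − 2·ZY·YX·cos Y = 36703, so XZ ≈ 191.58.
The bisector from Y has length 2·ZY·YX·cos(∠Y/2)/(ZY+YX) ≈ 35.422.

35.42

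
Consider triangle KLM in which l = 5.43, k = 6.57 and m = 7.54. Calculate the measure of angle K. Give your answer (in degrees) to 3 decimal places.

By the law of cosines, cos K = (l² + m² − k²) / (2·l·m) ≈ 0.52723, so ∠K ≈ 58.18°.

∠K ≈ 58.182°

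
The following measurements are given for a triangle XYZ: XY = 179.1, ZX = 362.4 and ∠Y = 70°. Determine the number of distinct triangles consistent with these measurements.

XY·sin Y = 179.1·sin(70°) ≈ 168.3.
Since ZX ≥ XY, exactly one triangle exists.

1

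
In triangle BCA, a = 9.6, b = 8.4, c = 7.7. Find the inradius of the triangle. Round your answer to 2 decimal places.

Semiperimeter s = (8.4 + 7.7 + 9.6)/2 = 12.85.
Heron's formula: area = √(12.85·4.45·5.15·3.25) ≈ 30.937.
Inradius = area/s = 30.937/12.85 ≈ 2.4075.

r ≈ 2.41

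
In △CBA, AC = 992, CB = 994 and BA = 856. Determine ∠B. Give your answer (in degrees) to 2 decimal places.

∠B ≈ 64.35°

By the law of cosines, cos B = (CB² + BA² − AC²) / (2·CB·BA) ≈ 0.43292, so ∠B ≈ 64.35°.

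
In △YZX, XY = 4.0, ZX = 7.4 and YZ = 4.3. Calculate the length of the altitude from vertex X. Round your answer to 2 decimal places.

3.23

Semiperimeter s = (7.4 + 4 + 4.3)/2 = 7.85.
Heron's formula: area = √(7.85·0.45·3.85·3.55) ≈ 6.9484.
The altitude from X has length 2·area/YZ ≈ 3.2318.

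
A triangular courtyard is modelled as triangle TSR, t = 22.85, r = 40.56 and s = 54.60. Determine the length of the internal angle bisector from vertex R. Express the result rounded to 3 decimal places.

By the law of cosines, cos R = (t² + s² − r²) / (2·t·s) ≈ 0.74469, so ∠R ≈ 41.87°.
The bisector from R has length 2·t·s·cos(∠R/2)/(t+s) ≈ 30.091.

t_R ≈ 30.091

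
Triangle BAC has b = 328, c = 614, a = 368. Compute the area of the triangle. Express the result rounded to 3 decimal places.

Semiperimeter s = (328 + 368 + 614)/2 = 655.
Heron's formula: area = √(655·327·287·41) ≈ 50203.

area ≈ 50202.738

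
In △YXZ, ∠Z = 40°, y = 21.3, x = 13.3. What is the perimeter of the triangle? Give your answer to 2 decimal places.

By the law of cosines, z² = y² + x² − 2·y·x·cos Z = 196.55, so z ≈ 14.02.
Semiperimeter s = (21.3+13.3+14.02)/2 = 24.31.
Perimeter = 21.3 + 13.3 + 14.02 = 48.62.

perimeter ≈ 48.62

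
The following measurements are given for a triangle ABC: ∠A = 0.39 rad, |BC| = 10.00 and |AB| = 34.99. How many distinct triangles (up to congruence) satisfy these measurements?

|AB|·sin A = 34.99·sin(0.39 rad) ≈ 13.3.
Since |BC| = 10.00 < 13.3 = |AB| sin A, no triangle exists.

0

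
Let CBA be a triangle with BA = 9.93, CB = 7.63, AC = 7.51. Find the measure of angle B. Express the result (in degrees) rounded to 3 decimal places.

∠B ≈ 48.493°

By the law of cosines, cos B = (CB² + BA² − AC²) / (2·CB·BA) ≈ 0.66271, so ∠B ≈ 48.49°.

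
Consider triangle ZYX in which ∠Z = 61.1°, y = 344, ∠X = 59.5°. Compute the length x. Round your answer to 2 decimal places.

344.35

The third angle is ∠Y = 180° − ∠X − ∠Z = 59.40°.
Law of sines: x = y·sin X/sin Y ≈ 344.35.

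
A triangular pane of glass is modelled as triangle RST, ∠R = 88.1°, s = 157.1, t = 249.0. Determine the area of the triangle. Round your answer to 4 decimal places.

19548.1968

Area = ½·s·t·sin R ≈ 19548.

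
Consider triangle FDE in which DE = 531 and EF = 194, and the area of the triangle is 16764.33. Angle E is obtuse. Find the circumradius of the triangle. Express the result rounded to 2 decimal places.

From area = ½·DE·EF·sin E, we get sin E = 2·area/(DE·EF) ≈ 0.32548.
Taking the obtuse solution, ∠E ≈ 161.01°.
Law of cosines then gives FD ≈ 717.22.
Circumradius = FD/(2 sin E) ≈ 1101.8.

1101.80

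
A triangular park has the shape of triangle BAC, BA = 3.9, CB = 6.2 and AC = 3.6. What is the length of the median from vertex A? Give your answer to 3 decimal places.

m_A ≈ 2.115

Median from A: ½√(2·BA² + 2·AC² − CB²) ≈ 2.1154.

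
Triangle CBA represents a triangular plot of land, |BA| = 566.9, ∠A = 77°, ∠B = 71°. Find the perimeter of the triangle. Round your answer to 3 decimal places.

2620.769

The third angle is ∠C = 180° − ∠B − ∠A = 32.00°.
Law of sines: |AC| = |BA|·sin B/sin C ≈ 1011.5.
Law of sines: |CB| = |BA|·sin A/sin C ≈ 1042.4.
Semiperimeter s = (566.9+1011.5+1042.4)/2 = 1310.4.
Perimeter = 566.9 + 1011.5 + 1042.4 = 2620.8.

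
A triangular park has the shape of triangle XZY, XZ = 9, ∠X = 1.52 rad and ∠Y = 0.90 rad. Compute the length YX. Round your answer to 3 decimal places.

7.590

The third angle is ∠Z = π − ∠Y − ∠X = 0.722 rad.
Law of sines: YX = XZ·sin Z/sin Y ≈ 7.5897.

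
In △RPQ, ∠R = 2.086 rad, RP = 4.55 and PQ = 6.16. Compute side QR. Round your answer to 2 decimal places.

2.48

Law of sines: sin Q = RP·sin R/PQ ≈ 0.64276.
Since PQ ≥ RP, only the acute value applies: ∠Q ≈ 0.698 rad.
Then ∠P = π − ∠R − ∠Q ≈ 0.358 rad.
Law of sines gives QR = PQ·sin P/sin R ≈ 2.4772.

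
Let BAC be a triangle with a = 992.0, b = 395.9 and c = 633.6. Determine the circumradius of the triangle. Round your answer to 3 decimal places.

By the law of cosines, cos B = (a² + c² − b²) / (2·a·c) ≈ 0.97750, so ∠B ≈ 12.18°.
Circumradius = b/(2 sin B) ≈ 938.4.

R ≈ 938.400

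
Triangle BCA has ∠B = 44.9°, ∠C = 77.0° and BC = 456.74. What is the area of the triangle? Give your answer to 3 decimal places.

The third angle is ∠A = 180° − ∠B − ∠C = 58.10°.
Law of sines: CA = BC·sin B/sin A ≈ 379.75.
Law of sines: AB = BC·sin C/sin A ≈ 524.2.
Area = ½·BC·CA·sin C ≈ 84502.

84501.519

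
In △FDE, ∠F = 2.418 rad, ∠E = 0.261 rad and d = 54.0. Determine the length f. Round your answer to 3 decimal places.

The third angle is ∠D = π − ∠E − ∠F = 0.463 rad.
Law of sines: f = d·sin F/sin D ≈ 80.114.

80.114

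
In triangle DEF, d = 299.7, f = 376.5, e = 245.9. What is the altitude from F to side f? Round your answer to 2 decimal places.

195.41

Semiperimeter s = (299.7 + 245.9 + 376.5)/2 = 461.05.
Heron's formula: area = √(461.05·161.35·215.15·84.55) ≈ 36786.
The altitude from F has length 2·area/f ≈ 195.41.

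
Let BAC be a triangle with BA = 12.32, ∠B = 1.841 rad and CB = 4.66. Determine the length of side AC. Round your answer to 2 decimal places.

By the law of cosines, AC² = CB² + BA² − 2·CB·BA·cos B = 204.15, so AC ≈ 14.288.

14.29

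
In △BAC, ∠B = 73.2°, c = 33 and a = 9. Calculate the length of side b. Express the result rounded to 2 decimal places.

31.60

By the law of cosines, b² = a² + c² − 2·a·c·cos B = 998.32, so b ≈ 31.596.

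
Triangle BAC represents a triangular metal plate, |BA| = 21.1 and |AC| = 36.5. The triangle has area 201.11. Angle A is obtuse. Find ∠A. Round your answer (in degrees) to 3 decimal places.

∠A ≈ 148.516°

From area = ½·|BA|·|AC|·sin A, we get sin A = 2·area/(|BA|·|AC|) ≈ 0.52226.
Taking the obtuse solution, ∠A ≈ 148.52°.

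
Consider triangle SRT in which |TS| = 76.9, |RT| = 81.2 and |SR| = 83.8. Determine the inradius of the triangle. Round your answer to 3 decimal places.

Semiperimeter s = (81.2 + 76.9 + 83.8)/2 = 120.95.
Heron's formula: area = √(120.95·39.75·44.05·37.15) ≈ 2804.9.
Inradius = area/s = 2804.9/120.95 ≈ 23.191.

r ≈ 23.191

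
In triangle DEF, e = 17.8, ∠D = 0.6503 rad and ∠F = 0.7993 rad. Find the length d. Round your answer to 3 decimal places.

The third angle is ∠E = π − ∠F − ∠D = 1.6920 rad.
Law of sines: d = e·sin D/sin E ≈ 10.856.

10.856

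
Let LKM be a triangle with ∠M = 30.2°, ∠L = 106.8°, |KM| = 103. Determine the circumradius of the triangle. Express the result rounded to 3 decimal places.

R ≈ 53.796

The third angle is ∠K = 180° − ∠M − ∠L = 43.00°.
Law of sines: |ML| = |KM|·sin K/sin L ≈ 73.378.
Law of sines: |LK| = |KM|·sin M/sin L ≈ 54.121.
Circumradius = |KM|/(2 sin L) ≈ 53.796.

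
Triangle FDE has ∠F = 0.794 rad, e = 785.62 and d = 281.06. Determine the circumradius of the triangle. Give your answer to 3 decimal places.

By the law of cosines, f² = d² + e² − 2·d·e·cos F = 3.8662e+05, so f ≈ 621.79.
Area = ½·d·e·sin F ≈ 78735.
Circumradius = f/(2 sin F) ≈ 435.94.

435.939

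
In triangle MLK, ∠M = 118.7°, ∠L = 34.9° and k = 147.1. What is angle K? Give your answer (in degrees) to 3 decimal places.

26.400

The third angle is ∠K = 180° − ∠M − ∠L = 26.40°.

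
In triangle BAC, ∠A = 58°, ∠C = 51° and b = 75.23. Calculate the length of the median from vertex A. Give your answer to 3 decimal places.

The third angle is ∠B = 180° − ∠A − ∠C = 71.00°.
Law of sines: a = b·sin A/sin B ≈ 67.475.
Law of sines: c = b·sin C/sin B ≈ 61.833.
Median from A: ½√(2·c² + 2·b² − a²) ≈ 60.027.

60.027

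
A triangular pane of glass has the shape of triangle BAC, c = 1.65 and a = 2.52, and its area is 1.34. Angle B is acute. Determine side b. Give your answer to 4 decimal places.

1.6476

From area = ½·a·c·sin B, we get sin B = 2·area/(a·c) ≈ 0.64454.
Taking the acute solution, ∠B ≈ 40.13°.
Law of cosines then gives b ≈ 1.6476.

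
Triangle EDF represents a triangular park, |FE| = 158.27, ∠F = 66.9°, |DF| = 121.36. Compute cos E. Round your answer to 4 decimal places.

cos E ≈ 0.7040

By the law of cosines, |ED|² = |DF|² + |FE|² − 2·|DF|·|FE|·cos F = 24706, so |ED| ≈ 157.18.
Law of cosines again: cos E = (|FE|² + |ED|² − |DF|²)/(2·|FE|·|ED|) ≈ 0.70400, so ∠E ≈ 45.25°.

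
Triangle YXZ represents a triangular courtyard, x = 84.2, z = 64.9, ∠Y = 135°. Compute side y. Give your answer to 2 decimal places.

By the law of cosines, y² = x² + z² − 2·x·z·cos Y = 19030, so y ≈ 137.95.

137.95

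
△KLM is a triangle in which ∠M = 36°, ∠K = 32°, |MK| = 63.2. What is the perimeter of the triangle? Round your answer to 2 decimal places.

The third angle is ∠L = 180° − ∠M − ∠K = 112.00°.
Law of sines: |LM| = |MK|·sin K/sin L ≈ 36.121.
Law of sines: |KL| = |MK|·sin M/sin L ≈ 40.065.
Semiperimeter s = (36.121+63.2+40.065)/2 = 69.693.
Perimeter = 36.121 + 63.2 + 40.065 = 139.39.

139.39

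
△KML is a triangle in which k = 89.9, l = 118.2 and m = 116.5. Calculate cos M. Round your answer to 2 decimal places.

By the law of cosines, cos M = (l² + k² − m²) / (2·l·k) ≈ 0.39906, so ∠M ≈ 66.48°.

cos M ≈ 0.40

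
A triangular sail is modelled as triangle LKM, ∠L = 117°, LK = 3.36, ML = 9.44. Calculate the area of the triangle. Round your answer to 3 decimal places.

area ≈ 14.131

Area = ½·ML·LK·sin L ≈ 14.131.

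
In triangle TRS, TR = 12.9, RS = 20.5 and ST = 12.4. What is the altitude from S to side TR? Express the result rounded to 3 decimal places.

Semiperimeter s = (20.5 + 12.4 + 12.9)/2 = 22.9.
Heron's formula: area = √(22.9·2.4·10.5·10) ≈ 75.966.
The altitude from S has length 2·area/TR ≈ 11.778.

h_S ≈ 11.778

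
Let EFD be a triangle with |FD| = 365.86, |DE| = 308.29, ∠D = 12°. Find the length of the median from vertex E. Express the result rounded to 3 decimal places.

By the law of cosines, |EF|² = |FD|² + |DE|² − 2·|FD|·|DE|·cos D = 8243.8, so |EF| ≈ 90.795.
Median from E: ½√(2·|DE|² + 2·|EF|² − |FD|²) ≈ 134.83.

m_E ≈ 134.833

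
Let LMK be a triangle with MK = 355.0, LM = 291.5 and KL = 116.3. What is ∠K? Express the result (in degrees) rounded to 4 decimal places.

By the law of cosines, cos K = (MK² + KL² − LM²) / (2·MK·KL) ≈ 0.66097, so ∠K ≈ 48.63°.

∠K ≈ 48.6260°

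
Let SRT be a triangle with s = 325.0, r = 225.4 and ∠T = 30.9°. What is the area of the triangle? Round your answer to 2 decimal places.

Area = ½·s·r·sin T ≈ 18810.

area ≈ 18809.73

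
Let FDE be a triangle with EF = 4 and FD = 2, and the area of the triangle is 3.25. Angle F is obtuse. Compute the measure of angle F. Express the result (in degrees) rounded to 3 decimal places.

125.659

From area = ½·EF·FD·sin F, we get sin F = 2·area/(EF·FD) ≈ 0.81250.
Taking the obtuse solution, ∠F ≈ 125.66°.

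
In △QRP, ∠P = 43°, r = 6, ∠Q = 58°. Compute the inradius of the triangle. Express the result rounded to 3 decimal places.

The third angle is ∠R = 180° − ∠P − ∠Q = 79.00°.
Law of sines: q = r·sin Q/sin R ≈ 5.1835.
Law of sines: p = r·sin P/sin R ≈ 4.1686.
Area = ½·r·q·sin P ≈ 10.605.
Semiperimeter s = (5.1835+6+4.1686)/2 = 7.6761.
Inradius = area/s = 10.605/7.6761 ≈ 1.3816.

1.382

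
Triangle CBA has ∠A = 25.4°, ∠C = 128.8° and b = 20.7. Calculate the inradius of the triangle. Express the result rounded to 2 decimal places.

r ≈ 4.21

The third angle is ∠B = 180° − ∠A − ∠C = 25.80°.
Law of sines: c = b·sin C/sin B ≈ 37.066.
Law of sines: a = b·sin A/sin B ≈ 20.401.
Area = ½·b·c·sin A ≈ 164.55.
Semiperimeter s = (37.066+20.7+20.401)/2 = 39.083.
Inradius = area/s = 164.55/39.083 ≈ 4.2103.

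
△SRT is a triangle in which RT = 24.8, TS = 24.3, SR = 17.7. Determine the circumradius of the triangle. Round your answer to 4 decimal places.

13.1637

By the law of cosines, cos S = (TS² + SR² − RT²) / (2·TS·SR) ≈ 0.33566, so ∠S ≈ 70.39°.
Circumradius = RT/(2 sin S) ≈ 13.164.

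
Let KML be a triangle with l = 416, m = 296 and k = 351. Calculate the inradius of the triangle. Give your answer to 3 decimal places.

r ≈ 96.111

Semiperimeter s = (351 + 296 + 416)/2 = 531.5.
Heron's formula: area = √(531.5·180.5·235.5·115.5) ≈ 51083.
Inradius = area/s = 51083/531.5 ≈ 96.111.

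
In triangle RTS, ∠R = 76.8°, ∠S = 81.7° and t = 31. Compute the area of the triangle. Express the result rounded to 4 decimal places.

1263.0375

The third angle is ∠T = 180° − ∠S − ∠R = 21.50°.
Law of sines: r = t·sin R/sin T ≈ 82.349.
Law of sines: s = t·sin S/sin T ≈ 83.698.
Area = ½·t·r·sin S ≈ 1263.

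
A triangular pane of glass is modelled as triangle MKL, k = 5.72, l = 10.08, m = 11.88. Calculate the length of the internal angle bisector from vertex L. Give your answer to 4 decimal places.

By the law of cosines, cos L = (m² + k² − l²) / (2·m·k) ≈ 0.53159, so ∠L ≈ 57.89°.
The bisector from L has length 2·m·k·cos(∠L/2)/(m+k) ≈ 6.7575.

t_L ≈ 6.7575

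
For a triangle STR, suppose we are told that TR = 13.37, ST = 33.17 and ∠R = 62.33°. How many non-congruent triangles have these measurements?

TR·sin R = 13.37·sin(62.33°) ≈ 11.84.
Since ST ≥ TR, exactly one triangle exists.

1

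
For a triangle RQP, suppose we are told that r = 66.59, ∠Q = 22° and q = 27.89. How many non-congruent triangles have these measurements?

2

r·sin Q = 66.59·sin(22°) ≈ 24.95.
Since r sin Q < q < r (24.95 < 27.89 < 66.59), two triangles exist.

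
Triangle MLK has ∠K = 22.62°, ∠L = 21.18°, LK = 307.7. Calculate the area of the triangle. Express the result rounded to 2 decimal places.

area ≈ 9504.41

The third angle is ∠M = 180° − ∠L − ∠K = 136.20°.
Law of sines: KM = LK·sin L/sin M ≈ 160.62.
Law of sines: ML = LK·sin K/sin M ≈ 170.99.
Area = ½·LK·KM·sin K ≈ 9504.4.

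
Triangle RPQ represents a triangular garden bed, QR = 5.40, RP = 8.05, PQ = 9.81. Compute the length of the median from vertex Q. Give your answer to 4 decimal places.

Median from Q: ½√(2·PQ² + 2·QR² − RP²) ≈ 6.8189.

m_Q ≈ 6.8189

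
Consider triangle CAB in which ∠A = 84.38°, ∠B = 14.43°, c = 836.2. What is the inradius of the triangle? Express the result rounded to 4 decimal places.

r ≈ 92.8862

The third angle is ∠C = 180° − ∠A − ∠B = 81.19°.
Law of sines: a = c·sin A/sin C ≈ 842.12.
Law of sines: b = c·sin B/sin C ≈ 210.87.
Area = ½·c·a·sin B ≈ 87739.
Semiperimeter s = (836.2+842.12+210.87)/2 = 944.59.
Inradius = area/s = 87739/944.59 ≈ 92.886.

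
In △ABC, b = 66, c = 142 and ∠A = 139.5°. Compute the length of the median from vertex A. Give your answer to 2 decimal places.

By the law of cosines, a² = b² + c² − 2·b·c·cos A = 38773, so a ≈ 196.91.
Median from A: ½√(2·b² + 2·c² − a²) ≈ 50.663.

50.66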